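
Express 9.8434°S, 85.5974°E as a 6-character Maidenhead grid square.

NI20td

Offset from 180°W / 90°S: lon 265.5974°, lat 80.1566°.
Field: 265.5974/20 → 13 → N, 80.1566/10 → 8 → I; chars NI.
Square: 5.5974/2 → 2, 0.1566/1 → 0; chars 20.
Subsquare: 1.5974/0.0833333 → 19 → t, 0.1566/0.0416667 → 3 → d; chars td.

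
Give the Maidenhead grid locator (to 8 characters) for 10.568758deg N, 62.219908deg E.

MK10cn66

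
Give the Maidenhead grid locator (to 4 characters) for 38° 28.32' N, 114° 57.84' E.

Shift to the Maidenhead origin (180°W, 90°S): lon 294.96, lat 128.47.
Field: lon ⌊294.96/20⌋ = 14 → O; lat ⌊128.47/10⌋ = 12 → M.
Square: lon ⌊14.96/2⌋ = 7; lat ⌊8.47/1⌋ = 8.

OM78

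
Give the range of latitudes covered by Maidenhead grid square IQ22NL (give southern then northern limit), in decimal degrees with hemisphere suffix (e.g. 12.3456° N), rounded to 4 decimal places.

72.4583° N, 72.5000° N

Field I=8, Q=16: +8·20° lon, +16·10° lat → SW at lon -20°, lat 70°.
Square 2, 2: +2·2° lon, +2·1° lat → SW at lon -16°, lat 72°.
Subsquare n=13, l=11: +13·0.0833333° lon, +11·0.0416667° lat → SW at lon -14.9167°, lat 72.4583°.
Cell spans 0.0833333° lon × 0.0416667° lat.
south 72.4583° N, north 72.5000° N.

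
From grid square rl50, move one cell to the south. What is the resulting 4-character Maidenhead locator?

RK59

Latitude square 0; −1 → -1, wraps to 9, carry into field.
Latitude field L = 11; −1 → 10 = K.
The longitude characters are unchanged.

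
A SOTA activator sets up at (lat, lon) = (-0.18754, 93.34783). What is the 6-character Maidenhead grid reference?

Shift to the Maidenhead origin (180°W, 90°S): lon 273.3478, lat 89.8125.
Field: lon ⌊273.3478/20⌋ = 13 → N; lat ⌊89.8125/10⌋ = 8 → I.
Square: lon ⌊13.3478/2⌋ = 6; lat ⌊9.8125/1⌋ = 9.
Subsquare: lon ⌊1.3478/0.0833333⌋ = 16 → q; lat ⌊0.8125/0.0416667⌋ = 19 → t.

NI69qt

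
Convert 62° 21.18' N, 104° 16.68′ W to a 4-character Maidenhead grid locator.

DP72

Shift to the Maidenhead origin (180°W, 90°S): lon 75.72, lat 152.35.
Field: lon ⌊75.72/20⌋ = 3 → D; lat ⌊152.35/10⌋ = 15 → P.
Square: lon ⌊15.72/2⌋ = 7; lat ⌊2.35/1⌋ = 2.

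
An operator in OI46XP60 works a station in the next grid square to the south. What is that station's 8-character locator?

OI46xo69

Latitude extended square 0; −1 → -1, wraps to 9, carry into subsquare.
Latitude subsquare p = 15; −1 → 14 = o.
The longitude characters are unchanged.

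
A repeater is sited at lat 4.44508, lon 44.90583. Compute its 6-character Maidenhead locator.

Shift to the Maidenhead origin (180°W, 90°S): lon 224.9058, lat 94.4451.
Field (20°×10°, letters A–R): lon ⌊224.9058/20⌋ = 11 → L; lat ⌊94.4451/10⌋ = 9 → J.
Square (2°×1°, digits 0–9): lon ⌊4.9058/2⌋ = 2; lat ⌊4.4451/1⌋ = 4.
Subsquare (5′×2.5′, letters a–x): lon ⌊0.9058/0.0833333⌋ = 10 → k; lat ⌊0.4451/0.0416667⌋ = 10 → k.

LJ24kk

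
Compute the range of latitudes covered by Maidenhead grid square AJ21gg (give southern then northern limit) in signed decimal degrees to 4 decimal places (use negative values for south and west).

Field A=0, J=9: +0·20° lon, +9·10° lat → SW at lon -180°, lat 0°.
Square 2, 1: +2·2° lon, +1·1° lat → SW at lon -176°, lat 1°.
Subsquare g=6, g=6: +6·0.0833333° lon, +6·0.0416667° lat → SW at lon -175.5°, lat 1.25°.
Cell spans 0.0833333° lon × 0.0416667° lat.
south 1.2500, north 1.2917.

1.2500, 1.2917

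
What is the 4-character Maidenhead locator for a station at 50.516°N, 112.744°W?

Add 180° to longitude and 90° to latitude: 67.26, 140.52.
Field: lon ⌊67.26/20⌋ = 3 → D; lat ⌊140.52/10⌋ = 14 → O.
Square: lon ⌊7.26/2⌋ = 3; lat ⌊0.52/1⌋ = 0.

DO30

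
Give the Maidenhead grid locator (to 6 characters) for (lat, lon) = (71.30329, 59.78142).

LQ91vh

Add 180° to longitude and 90° to latitude: 239.7814, 161.3033.
Field (20°×10°, letters A–R): lon ⌊239.7814/20⌋ = 11 → L; lat ⌊161.3033/10⌋ = 16 → Q.
Square (2°×1°, digits 0–9): lon ⌊19.7814/2⌋ = 9; lat ⌊1.3033/1⌋ = 1.
Subsquare (5′×2.5′, letters a–x): lon ⌊1.7814/0.0833333⌋ = 21 → v; lat ⌊0.3033/0.0416667⌋ = 7 → h.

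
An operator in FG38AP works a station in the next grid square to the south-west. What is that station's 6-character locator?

Longitude subsquare a = 0; −1 → -1, wraps to 23 = x, carry into square.
Longitude square 3; −1 → 2.
Latitude subsquare p = 15; −1 → 14 = o.

FG28xo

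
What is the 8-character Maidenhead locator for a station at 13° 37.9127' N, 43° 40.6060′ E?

LK13up11

Offset from 180°W / 90°S: lon 223.67677°, lat 103.63188°.
Field (20°×10°, letters A–R): lon ⌊223.67677/20⌋ = 11 → L; lat ⌊103.63188/10⌋ = 10 → K.
Square (2°×1°, digits 0–9): lon ⌊3.67677/2⌋ = 1; lat ⌊3.63188/1⌋ = 3.
Subsquare (5′×2.5′, letters a–x): lon ⌊1.67677/0.0833333⌋ = 20 → u; lat ⌊0.63188/0.0416667⌋ = 15 → p.
Extended square (30″×15″, digits 0–9): lon ⌊0.01010/0.00833333⌋ = 1; lat ⌊0.00688/0.00416667⌋ = 1.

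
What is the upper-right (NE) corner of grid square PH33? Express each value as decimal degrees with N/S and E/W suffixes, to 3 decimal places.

Field P=15, H=7: +15·20° lon, +7·10° lat → SW at lon 120°, lat -20°.
Square 3, 3: +3·2° lon, +3·1° lat → SW at lon 126°, lat -17°.
Cell spans 2° lon × 1° lat. NE corner is SW corner plus one full cell.
latitude 16.000° S, longitude 128.000° E.

16.000° S, 128.000° E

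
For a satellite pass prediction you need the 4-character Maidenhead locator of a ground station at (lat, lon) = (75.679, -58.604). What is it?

Offset from 180°W / 90°S: lon 121.40°, lat 165.68°.
Field: lon ⌊121.40/20⌋ = 6 → G; lat ⌊165.68/10⌋ = 16 → Q.
Square: lon ⌊1.40/2⌋ = 0; lat ⌊5.68/1⌋ = 5.

GQ05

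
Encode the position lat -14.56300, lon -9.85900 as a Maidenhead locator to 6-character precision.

Offset from 180°W / 90°S: lon 170.1410°, lat 75.4370°.
Field (20°×10°, letters A–R): lon ⌊170.1410/20⌋ = 8 → I; lat ⌊75.4370/10⌋ = 7 → H.
Square (2°×1°, digits 0–9): lon ⌊10.1410/2⌋ = 5; lat ⌊5.4370/1⌋ = 5.
Subsquare (5′×2.5′, letters a–x): lon ⌊0.1410/0.0833333⌋ = 1 → b; lat ⌊0.4370/0.0416667⌋ = 10 → k.

IH55bk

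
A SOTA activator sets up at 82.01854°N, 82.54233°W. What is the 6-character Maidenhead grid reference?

Offset from 180°W / 90°S: lon 97.4577°, lat 172.0185°.
Field: lon ⌊97.4577/20⌋ = 4 → E; lat ⌊172.0185/10⌋ = 17 → R.
Square: lon ⌊17.4577/2⌋ = 8; lat ⌊2.0185/1⌋ = 2.
Subsquare: lon ⌊1.4577/0.0833333⌋ = 17 → r; lat ⌊0.0185/0.0416667⌋ = 0 → a.

ER82ra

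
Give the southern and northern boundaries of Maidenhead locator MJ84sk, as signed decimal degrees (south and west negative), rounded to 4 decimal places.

Field M=12, J=9: +12·20° lon, +9·10° lat → SW at lon 60°, lat 0°.
Square 8, 4: +8·2° lon, +4·1° lat → SW at lon 76°, lat 4°.
Subsquare s=18, k=10: +18·0.0833333° lon, +10·0.0416667° lat → SW at lon 77.5°, lat 4.41667°.
Cell spans 0.0833333° lon × 0.0416667° lat.
south 4.4167, north 4.4583.

4.4167, 4.4583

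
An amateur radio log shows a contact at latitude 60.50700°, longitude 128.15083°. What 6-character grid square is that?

Add 180° to longitude and 90° to latitude: 308.1508, 150.5070.
Field: 308.1508/20 → 15 → P, 150.5070/10 → 15 → P; chars PP.
Square: 8.1508/2 → 4, 0.5070/1 → 0; chars 40.
Subsquare: 0.1508/0.0833333 → 1 → b, 0.5070/0.0416667 → 12 → m; chars bm.

PP40bm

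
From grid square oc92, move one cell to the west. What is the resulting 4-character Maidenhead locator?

OC82

Longitude square 9; −1 → 8.
The latitude characters are unchanged.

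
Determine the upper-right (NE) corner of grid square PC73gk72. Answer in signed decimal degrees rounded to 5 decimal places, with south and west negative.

-66.57083, 134.56667

Field P=15, C=2: +15·20° lon, +2·10° lat → SW at lon 120°, lat -70°.
Square 7, 3: +7·2° lon, +3·1° lat → SW at lon 134°, lat -67°.
Subsquare g=6, k=10: +6·0.0833333° lon, +10·0.0416667° lat → SW at lon 134.5°, lat -66.5833°.
Extended square 7, 2: +7·0.00833333° lon, +2·0.00416667° lat → SW at lon 134.558°, lat -66.575°.
Cell spans 0.00833333° lon × 0.00416667° lat. NE corner is SW corner plus one full cell.
latitude -66.57083, longitude 134.56667.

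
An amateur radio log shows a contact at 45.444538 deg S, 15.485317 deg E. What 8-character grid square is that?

JE74rn83

Offset from 180°W / 90°S: lon 195.48532°, lat 44.55546°.
Field: 195.48532/20 → 9 → J, 44.55546/10 → 4 → E; chars JE.
Square: 15.48532/2 → 7, 4.55546/1 → 4; chars 74.
Subsquare: 1.48532/0.0833333 → 17 → r, 0.55546/0.0416667 → 13 → n; chars rn.
Extended square: 0.06865/0.00833333 → 8, 0.01380/0.00416667 → 3; chars 83.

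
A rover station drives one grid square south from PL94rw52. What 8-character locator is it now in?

PL94rw51

Latitude extended square 2; −1 → 1.
The longitude characters are unchanged.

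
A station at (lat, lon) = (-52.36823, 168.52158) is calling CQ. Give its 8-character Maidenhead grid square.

RD47gp21

Offset from 180°W / 90°S: lon 348.52158°, lat 37.63177°.
Field: 348.52158/20 → 17 → R, 37.63177/10 → 3 → D; chars RD.
Square: 8.52158/2 → 4, 7.63177/1 → 7; chars 47.
Subsquare: 0.52158/0.0833333 → 6 → g, 0.63177/0.0416667 → 15 → p; chars gp.
Extended square: 0.02158/0.00833333 → 2, 0.00677/0.00416667 → 1; chars 21.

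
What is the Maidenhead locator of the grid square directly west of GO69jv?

Longitude subsquare j = 9; −1 → 8 = i.
The latitude characters are unchanged.

GO69iv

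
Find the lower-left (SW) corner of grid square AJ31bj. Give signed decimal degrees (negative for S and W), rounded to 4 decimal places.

1.3750, -173.9167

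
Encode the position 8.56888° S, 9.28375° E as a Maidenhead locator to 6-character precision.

Add 180° to longitude and 90° to latitude: 189.2837, 81.4311.
Field (20°×10°, letters A–R): 189.2837/20 → 9 → J, 81.4311/10 → 8 → I; chars JI.
Square (2°×1°, digits 0–9): 9.2837/2 → 4, 1.4311/1 → 1; chars 41.
Subsquare (5′×2.5′, letters a–x): 1.2837/0.0833333 → 15 → p, 0.4311/0.0416667 → 10 → k; chars pk.

JI41pk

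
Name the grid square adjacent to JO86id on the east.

Longitude subsquare i = 8; +1 → 9 = j.
The latitude characters are unchanged.

JO86jd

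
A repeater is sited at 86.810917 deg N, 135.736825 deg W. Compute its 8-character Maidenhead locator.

CR26dt14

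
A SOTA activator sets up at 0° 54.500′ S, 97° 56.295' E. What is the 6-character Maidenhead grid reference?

Shift to the Maidenhead origin (180°W, 90°S): lon 277.9382, lat 89.0917.
Field: 277.9382/20 → 13 → N, 89.0917/10 → 8 → I; chars NI.
Square: 17.9382/2 → 8, 9.0917/1 → 9; chars 89.
Subsquare: 1.9382/0.0833333 → 23 → x, 0.0917/0.0416667 → 2 → c; chars xc.

NI89xc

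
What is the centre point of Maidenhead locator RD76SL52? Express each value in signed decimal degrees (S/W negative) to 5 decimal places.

Field R=17, D=3: +17·20° lon, +3·10° lat → SW at lon 160°, lat -60°.
Square 7, 6: +7·2° lon, +6·1° lat → SW at lon 174°, lat -54°.
Subsquare s=18, l=11: +18·0.0833333° lon, +11·0.0416667° lat → SW at lon 175.5°, lat -53.5417°.
Extended square 5, 2: +5·0.00833333° lon, +2·0.00416667° lat → SW at lon 175.542°, lat -53.5333°.
Cell spans 0.00833333° lon × 0.00416667° lat. Centre is SW corner plus half of each.
latitude -53.53125, longitude 175.54583.

-53.53125, 175.54583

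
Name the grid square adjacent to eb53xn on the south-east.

EB63am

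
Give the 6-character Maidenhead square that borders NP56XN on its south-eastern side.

Longitude subsquare x = 23; +1 → 24, wraps to 0 = a, carry into square.
Longitude square 5; +1 → 6.
Latitude subsquare n = 13; −1 → 12 = m.

NP66am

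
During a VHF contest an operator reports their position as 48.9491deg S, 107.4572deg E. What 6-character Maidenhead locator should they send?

OE31rb

Offset from 180°W / 90°S: lon 287.4572°, lat 41.0509°.
Field: lon ⌊287.4572/20⌋ = 14 → O; lat ⌊41.0509/10⌋ = 4 → E.
Square: lon ⌊7.4572/2⌋ = 3; lat ⌊1.0509/1⌋ = 1.
Subsquare: lon ⌊1.4572/0.0833333⌋ = 17 → r; lat ⌊0.0509/0.0416667⌋ = 1 → b.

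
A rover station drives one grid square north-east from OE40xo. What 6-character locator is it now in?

OE50ap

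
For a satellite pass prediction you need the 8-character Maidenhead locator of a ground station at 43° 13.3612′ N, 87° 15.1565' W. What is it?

EN63if93

Offset from 180°W / 90°S: lon 92.74739°, lat 133.22269°.
Field: 92.74739/20 → 4 → E, 133.22269/10 → 13 → N; chars EN.
Square: 12.74739/2 → 6, 3.22269/1 → 3; chars 63.
Subsquare: 0.74739/0.0833333 → 8 → i, 0.22269/0.0416667 → 5 → f; chars if.
Extended square: 0.08073/0.00833333 → 9, 0.01435/0.00416667 → 3; chars 93.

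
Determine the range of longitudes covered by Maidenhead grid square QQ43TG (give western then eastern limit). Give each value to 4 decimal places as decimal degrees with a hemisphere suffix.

149.5833° E, 149.6667° E

Field Q=16, Q=16: +16·20° lon, +16·10° lat → SW at lon 140°, lat 70°.
Square 4, 3: +4·2° lon, +3·1° lat → SW at lon 148°, lat 73°.
Subsquare t=19, g=6: +19·0.0833333° lon, +6·0.0416667° lat → SW at lon 149.583°, lat 73.25°.
Cell spans 0.0833333° lon × 0.0416667° lat.
west 149.5833° E, east 149.6667° E.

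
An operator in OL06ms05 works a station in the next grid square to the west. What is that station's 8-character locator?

Longitude extended square 0; −1 → -1, wraps to 9, carry into subsquare.
Longitude subsquare m = 12; −1 → 11 = l.
The latitude characters are unchanged.

OL06ls95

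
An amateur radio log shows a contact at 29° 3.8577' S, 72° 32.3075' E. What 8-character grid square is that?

Add 180° to longitude and 90° to latitude: 252.53846, 60.93570.
Field: lon ⌊252.53846/20⌋ = 12 → M; lat ⌊60.93570/10⌋ = 6 → G.
Square: lon ⌊12.53846/2⌋ = 6; lat ⌊0.93570/1⌋ = 0.
Subsquare: lon ⌊0.53846/0.0833333⌋ = 6 → g; lat ⌊0.93570/0.0416667⌋ = 22 → w.
Extended square: lon ⌊0.03846/0.00833333⌋ = 4; lat ⌊0.01904/0.00416667⌋ = 4.

MG60gw44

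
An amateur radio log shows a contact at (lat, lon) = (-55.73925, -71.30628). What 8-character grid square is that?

FD44ig32

Add 180° to longitude and 90° to latitude: 108.69372, 34.26075.
Field: 108.69372/20 → 5 → F, 34.26075/10 → 3 → D; chars FD.
Square: 8.69372/2 → 4, 4.26075/1 → 4; chars 44.
Subsquare: 0.69372/0.0833333 → 8 → i, 0.26075/0.0416667 → 6 → g; chars ig.
Extended square: 0.02705/0.00833333 → 3, 0.01075/0.00416667 → 2; chars 32.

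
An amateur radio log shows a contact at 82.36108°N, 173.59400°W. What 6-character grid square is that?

AR32ei

Add 180° to longitude and 90° to latitude: 6.4060, 172.3611.
Field (20°×10°, letters A–R): 6.4060/20 → 0 → A, 172.3611/10 → 17 → R; chars AR.
Square (2°×1°, digits 0–9): 6.4060/2 → 3, 2.3611/1 → 2; chars 32.
Subsquare (5′×2.5′, letters a–x): 0.4060/0.0833333 → 4 → e, 0.3611/0.0416667 → 8 → i; chars ei.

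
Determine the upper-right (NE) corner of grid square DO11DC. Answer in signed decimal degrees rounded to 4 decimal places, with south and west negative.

51.1250, -117.6667

Field D=3, O=14: +3·20° lon, +14·10° lat → SW at lon -120°, lat 50°.
Square 1, 1: +1·2° lon, +1·1° lat → SW at lon -118°, lat 51°.
Subsquare d=3, c=2: +3·0.0833333° lon, +2·0.0416667° lat → SW at lon -117.75°, lat 51.0833°.
Cell spans 0.0833333° lon × 0.0416667° lat. NE corner is SW corner plus one full cell.
latitude 51.1250, longitude -117.6667.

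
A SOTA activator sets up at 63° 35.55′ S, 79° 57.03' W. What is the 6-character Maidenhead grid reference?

FC06aj

Add 180° to longitude and 90° to latitude: 100.0495, 26.4075.
Field (20°×10°, letters A–R): lon ⌊100.0495/20⌋ = 5 → F; lat ⌊26.4075/10⌋ = 2 → C.
Square (2°×1°, digits 0–9): lon ⌊0.0495/2⌋ = 0; lat ⌊6.4075/1⌋ = 6.
Subsquare (5′×2.5′, letters a–x): lon ⌊0.0495/0.0833333⌋ = 0 → a; lat ⌊0.4075/0.0416667⌋ = 9 → j.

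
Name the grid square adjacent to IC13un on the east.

IC13vn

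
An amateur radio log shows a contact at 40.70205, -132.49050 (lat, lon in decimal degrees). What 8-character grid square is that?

CN30sq18

Shift to the Maidenhead origin (180°W, 90°S): lon 47.50950, lat 130.70205.
Field: lon ⌊47.50950/20⌋ = 2 → C; lat ⌊130.70205/10⌋ = 13 → N.
Square: lon ⌊7.50950/2⌋ = 3; lat ⌊0.70205/1⌋ = 0.
Subsquare: lon ⌊1.50950/0.0833333⌋ = 18 → s; lat ⌊0.70205/0.0416667⌋ = 16 → q.
Extended square: lon ⌊0.00950/0.00833333⌋ = 1; lat ⌊0.03538/0.00416667⌋ = 8.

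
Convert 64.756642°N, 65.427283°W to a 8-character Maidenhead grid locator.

FP74gs81

Shift to the Maidenhead origin (180°W, 90°S): lon 114.57272, lat 154.75664.
Field (20°×10°, letters A–R): 114.57272/20 → 5 → F, 154.75664/10 → 15 → P; chars FP.
Square (2°×1°, digits 0–9): 14.57272/2 → 7, 4.75664/1 → 4; chars 74.
Subsquare (5′×2.5′, letters a–x): 0.57272/0.0833333 → 6 → g, 0.75664/0.0416667 → 18 → s; chars gs.
Extended square (30″×15″, digits 0–9): 0.07272/0.00833333 → 8, 0.00664/0.00416667 → 1; chars 81.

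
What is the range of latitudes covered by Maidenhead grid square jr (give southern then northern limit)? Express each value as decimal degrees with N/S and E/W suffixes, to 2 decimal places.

Field J=9, R=17: +9·20° lon, +17·10° lat → SW at lon 0°, lat 80°.
Cell spans 20° lon × 10° lat.
south 80.00° N, north 90.00° N.

80.00° N, 90.00° N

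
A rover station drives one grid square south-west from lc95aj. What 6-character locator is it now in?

LC85xi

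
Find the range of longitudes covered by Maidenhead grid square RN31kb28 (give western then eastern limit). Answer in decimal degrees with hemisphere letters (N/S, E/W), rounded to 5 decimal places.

166.85000° E, 166.85833° E

Field R=17, N=13: +17·20° lon, +13·10° lat → SW at lon 160°, lat 40°.
Square 3, 1: +3·2° lon, +1·1° lat → SW at lon 166°, lat 41°.
Subsquare k=10, b=1: +10·0.0833333° lon, +1·0.0416667° lat → SW at lon 166.833°, lat 41.0417°.
Extended square 2, 8: +2·0.00833333° lon, +8·0.00416667° lat → SW at lon 166.85°, lat 41.075°.
Cell spans 0.00833333° lon × 0.00416667° lat.
west 166.85000° E, east 166.85833° E.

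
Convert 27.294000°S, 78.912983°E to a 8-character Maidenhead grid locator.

Shift to the Maidenhead origin (180°W, 90°S): lon 258.91298, lat 62.70600.
Field (20°×10°, letters A–R): 258.91298/20 → 12 → M, 62.70600/10 → 6 → G; chars MG.
Square (2°×1°, digits 0–9): 18.91298/2 → 9, 2.70600/1 → 2; chars 92.
Subsquare (5′×2.5′, letters a–x): 0.91298/0.0833333 → 10 → k, 0.70600/0.0416667 → 16 → q; chars kq.
Extended square (30″×15″, digits 0–9): 0.07965/0.00833333 → 9, 0.03933/0.00416667 → 9; chars 99.

MG92kq99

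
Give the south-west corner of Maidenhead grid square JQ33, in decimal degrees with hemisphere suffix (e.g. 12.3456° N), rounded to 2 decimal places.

73.00° N, 6.00° E

Field J=9, Q=16: +9·20° lon, +16·10° lat → SW at lon 0°, lat 70°.
Square 3, 3: +3·2° lon, +3·1° lat → SW at lon 6°, lat 73°.
latitude 73.00° N, longitude 6.00° E.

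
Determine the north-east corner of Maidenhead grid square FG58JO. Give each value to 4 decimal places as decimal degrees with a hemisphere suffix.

21.3750° S, 69.1667° W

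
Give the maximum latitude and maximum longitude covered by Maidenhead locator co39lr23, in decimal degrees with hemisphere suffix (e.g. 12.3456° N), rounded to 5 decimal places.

59.72500° N, 133.05833° W

Field C=2, O=14: +2·20° lon, +14·10° lat → SW at lon -140°, lat 50°.
Square 3, 9: +3·2° lon, +9·1° lat → SW at lon -134°, lat 59°.
Subsquare l=11, r=17: +11·0.0833333° lon, +17·0.0416667° lat → SW at lon -133.083°, lat 59.7083°.
Extended square 2, 3: +2·0.00833333° lon, +3·0.00416667° lat → SW at lon -133.067°, lat 59.7208°.
Cell spans 0.00833333° lon × 0.00416667° lat. NE corner is SW corner plus one full cell.
latitude 59.72500° N, longitude 133.05833° W.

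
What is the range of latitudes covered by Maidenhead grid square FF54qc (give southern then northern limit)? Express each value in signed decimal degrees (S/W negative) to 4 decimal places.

Field F=5, F=5: +5·20° lon, +5·10° lat → SW at lon -80°, lat -40°.
Square 5, 4: +5·2° lon, +4·1° lat → SW at lon -70°, lat -36°.
Subsquare q=16, c=2: +16·0.0833333° lon, +2·0.0416667° lat → SW at lon -68.6667°, lat -35.9167°.
Cell spans 0.0833333° lon × 0.0416667° lat.
south -35.9167, north -35.8750.

-35.9167, -35.8750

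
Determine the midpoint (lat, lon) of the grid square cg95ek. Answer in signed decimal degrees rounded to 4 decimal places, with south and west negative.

Field C=2, G=6: +2·20° lon, +6·10° lat → SW at lon -140°, lat -30°.
Square 9, 5: +9·2° lon, +5·1° lat → SW at lon -122°, lat -25°.
Subsquare e=4, k=10: +4·0.0833333° lon, +10·0.0416667° lat → SW at lon -121.667°, lat -24.5833°.
Cell spans 0.0833333° lon × 0.0416667° lat. Centre is SW corner plus half of each.
latitude -24.5625, longitude -121.6250.

-24.5625, -121.6250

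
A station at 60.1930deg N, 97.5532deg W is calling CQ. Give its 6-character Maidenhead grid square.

EP10fe

Offset from 180°W / 90°S: lon 82.4468°, lat 150.1930°.
Field (20°×10°, letters A–R): 82.4468/20 → 4 → E, 150.1930/10 → 15 → P; chars EP.
Square (2°×1°, digits 0–9): 2.4468/2 → 1, 0.1930/1 → 0; chars 10.
Subsquare (5′×2.5′, letters a–x): 0.4468/0.0833333 → 5 → f, 0.1930/0.0416667 → 4 → e; chars fe.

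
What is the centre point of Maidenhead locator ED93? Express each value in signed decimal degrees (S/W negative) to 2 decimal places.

Field E=4, D=3: +4·20° lon, +3·10° lat → SW at lon -100°, lat -60°.
Square 9, 3: +9·2° lon, +3·1° lat → SW at lon -82°, lat -57°.
Cell spans 2° lon × 1° lat. Centre is SW corner plus half of each.
latitude -56.50, longitude -81.00.

-56.50, -81.00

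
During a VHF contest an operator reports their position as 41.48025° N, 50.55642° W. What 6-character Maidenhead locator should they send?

GN41rl

Offset from 180°W / 90°S: lon 129.4436°, lat 131.4803°.
Field (20°×10°, letters A–R): lon ⌊129.4436/20⌋ = 6 → G; lat ⌊131.4803/10⌋ = 13 → N.
Square (2°×1°, digits 0–9): lon ⌊9.4436/2⌋ = 4; lat ⌊1.4803/1⌋ = 1.
Subsquare (5′×2.5′, letters a–x): lon ⌊1.4436/0.0833333⌋ = 17 → r; lat ⌊0.4803/0.0416667⌋ = 11 → l.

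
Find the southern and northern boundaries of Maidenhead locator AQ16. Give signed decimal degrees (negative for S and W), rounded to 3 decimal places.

Field A=0, Q=16: +0·20° lon, +16·10° lat → SW at lon -180°, lat 70°.
Square 1, 6: +1·2° lon, +6·1° lat → SW at lon -178°, lat 76°.
Cell spans 2° lon × 1° lat.
south 76.000, north 77.000.

76.000, 77.000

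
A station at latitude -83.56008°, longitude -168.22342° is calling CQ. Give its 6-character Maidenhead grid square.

AA56vk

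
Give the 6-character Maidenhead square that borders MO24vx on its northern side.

MO25va

Latitude subsquare x = 23; +1 → 24, wraps to 0 = a, carry into square.
Latitude square 4; +1 → 5.
The longitude characters are unchanged.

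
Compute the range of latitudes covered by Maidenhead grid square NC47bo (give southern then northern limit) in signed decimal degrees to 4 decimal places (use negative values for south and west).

Field N=13, C=2: +13·20° lon, +2·10° lat → SW at lon 80°, lat -70°.
Square 4, 7: +4·2° lon, +7·1° lat → SW at lon 88°, lat -63°.
Subsquare b=1, o=14: +1·0.0833333° lon, +14·0.0416667° lat → SW at lon 88.0833°, lat -62.4167°.
Cell spans 0.0833333° lon × 0.0416667° lat.
south -62.4167, north -62.3750.

-62.4167, -62.3750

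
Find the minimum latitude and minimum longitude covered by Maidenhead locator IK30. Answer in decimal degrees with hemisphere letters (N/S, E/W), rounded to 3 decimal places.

Field I=8, K=10: +8·20° lon, +10·10° lat → SW at lon -20°, lat 10°.
Square 3, 0: +3·2° lon, +0·1° lat → SW at lon -14°, lat 10°.
latitude 10.000° N, longitude 14.000° W.

10.000° N, 14.000° W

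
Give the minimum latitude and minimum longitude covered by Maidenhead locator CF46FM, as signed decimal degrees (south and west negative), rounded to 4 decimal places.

-33.5000, -131.5833

Field C=2, F=5: +2·20° lon, +5·10° lat → SW at lon -140°, lat -40°.
Square 4, 6: +4·2° lon, +6·1° lat → SW at lon -132°, lat -34°.
Subsquare f=5, m=12: +5·0.0833333° lon, +12·0.0416667° lat → SW at lon -131.583°, lat -33.5°.
latitude -33.5000, longitude -131.5833.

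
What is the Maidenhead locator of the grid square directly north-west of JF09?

IG90

Longitude square 0; −1 → -1, wraps to 9, carry into field.
Longitude field J = 9; −1 → 8 = I.
Latitude square 9; +1 → 10, wraps to 0, carry into field.
Latitude field F = 5; +1 → 6 = G.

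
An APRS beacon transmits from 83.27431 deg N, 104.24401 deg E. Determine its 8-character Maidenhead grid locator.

OR23cg95

Shift to the Maidenhead origin (180°W, 90°S): lon 284.24401, lat 173.27431.
Field: lon ⌊284.24401/20⌋ = 14 → O; lat ⌊173.27431/10⌋ = 17 → R.
Square: lon ⌊4.24401/2⌋ = 2; lat ⌊3.27431/1⌋ = 3.
Subsquare: lon ⌊0.24401/0.0833333⌋ = 2 → c; lat ⌊0.27431/0.0416667⌋ = 6 → g.
Extended square: lon ⌊0.07734/0.00833333⌋ = 9; lat ⌊0.02431/0.00416667⌋ = 5.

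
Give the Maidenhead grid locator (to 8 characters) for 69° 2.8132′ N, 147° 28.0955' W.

Add 180° to longitude and 90° to latitude: 32.53174, 159.04689.
Field (20°×10°, letters A–R): lon ⌊32.53174/20⌋ = 1 → B; lat ⌊159.04689/10⌋ = 15 → P.
Square (2°×1°, digits 0–9): lon ⌊12.53174/2⌋ = 6; lat ⌊9.04689/1⌋ = 9.
Subsquare (5′×2.5′, letters a–x): lon ⌊0.53174/0.0833333⌋ = 6 → g; lat ⌊0.04689/0.0416667⌋ = 1 → b.
Extended square (30″×15″, digits 0–9): lon ⌊0.03174/0.00833333⌋ = 3; lat ⌊0.00522/0.00416667⌋ = 1.

BP69gb31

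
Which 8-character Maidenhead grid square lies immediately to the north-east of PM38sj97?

PM38tj08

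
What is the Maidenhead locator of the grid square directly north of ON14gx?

Latitude subsquare x = 23; +1 → 24, wraps to 0 = a, carry into square.
Latitude square 4; +1 → 5.
The longitude characters are unchanged.

ON15ga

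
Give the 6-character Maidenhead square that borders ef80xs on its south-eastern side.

EF90ar

Longitude subsquare x = 23; +1 → 24, wraps to 0 = a, carry into square.
Longitude square 8; +1 → 9.
Latitude subsquare s = 18; −1 → 17 = r.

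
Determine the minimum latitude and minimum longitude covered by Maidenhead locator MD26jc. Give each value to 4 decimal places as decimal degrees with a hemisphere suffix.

Field M=12, D=3: +12·20° lon, +3·10° lat → SW at lon 60°, lat -60°.
Square 2, 6: +2·2° lon, +6·1° lat → SW at lon 64°, lat -54°.
Subsquare j=9, c=2: +9·0.0833333° lon, +2·0.0416667° lat → SW at lon 64.75°, lat -53.9167°.
latitude 53.9167° S, longitude 64.7500° E.

53.9167° S, 64.7500° E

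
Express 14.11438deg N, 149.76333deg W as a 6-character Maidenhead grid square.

BK54cc

Shift to the Maidenhead origin (180°W, 90°S): lon 30.2367, lat 104.1144.
Field: 30.2367/20 → 1 → B, 104.1144/10 → 10 → K; chars BK.
Square: 10.2367/2 → 5, 4.1144/1 → 4; chars 54.
Subsquare: 0.2367/0.0833333 → 2 → c, 0.1144/0.0416667 → 2 → c; chars cc.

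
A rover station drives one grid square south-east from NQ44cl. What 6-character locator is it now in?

NQ44dk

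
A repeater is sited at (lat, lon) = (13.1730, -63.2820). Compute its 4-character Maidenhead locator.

FK83

Shift to the Maidenhead origin (180°W, 90°S): lon 116.72, lat 103.17.
Field: lon ⌊116.72/20⌋ = 5 → F; lat ⌊103.17/10⌋ = 10 → K.
Square: lon ⌊16.72/2⌋ = 8; lat ⌊3.17/1⌋ = 3.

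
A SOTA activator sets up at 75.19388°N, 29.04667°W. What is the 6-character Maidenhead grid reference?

Shift to the Maidenhead origin (180°W, 90°S): lon 150.9533, lat 165.1939.
Field (20°×10°, letters A–R): lon ⌊150.9533/20⌋ = 7 → H; lat ⌊165.1939/10⌋ = 16 → Q.
Square (2°×1°, digits 0–9): lon ⌊10.9533/2⌋ = 5; lat ⌊5.1939/1⌋ = 5.
Subsquare (5′×2.5′, letters a–x): lon ⌊0.9533/0.0833333⌋ = 11 → l; lat ⌊0.1939/0.0416667⌋ = 4 → e.

HQ55le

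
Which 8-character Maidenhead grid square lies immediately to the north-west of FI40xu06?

Longitude extended square 0; −1 → -1, wraps to 9, carry into subsquare.
Longitude subsquare x = 23; −1 → 22 = w.
Latitude extended square 6; +1 → 7.

FI40wu97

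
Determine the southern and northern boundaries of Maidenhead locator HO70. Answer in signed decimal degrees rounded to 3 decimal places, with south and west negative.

50.000, 51.000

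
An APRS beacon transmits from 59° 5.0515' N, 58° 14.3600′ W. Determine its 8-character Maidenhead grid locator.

GO09vc10

Shift to the Maidenhead origin (180°W, 90°S): lon 121.76067, lat 149.08419.
Field: lon ⌊121.76067/20⌋ = 6 → G; lat ⌊149.08419/10⌋ = 14 → O.
Square: lon ⌊1.76067/2⌋ = 0; lat ⌊9.08419/1⌋ = 9.
Subsquare: lon ⌊1.76067/0.0833333⌋ = 21 → v; lat ⌊0.08419/0.0416667⌋ = 2 → c.
Extended square: lon ⌊0.01067/0.00833333⌋ = 1; lat ⌊0.00086/0.00416667⌋ = 0.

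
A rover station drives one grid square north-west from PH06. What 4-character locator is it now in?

OH97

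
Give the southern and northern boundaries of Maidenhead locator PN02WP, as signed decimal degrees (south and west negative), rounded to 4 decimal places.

42.6250, 42.6667

Field P=15, N=13: +15·20° lon, +13·10° lat → SW at lon 120°, lat 40°.
Square 0, 2: +0·2° lon, +2·1° lat → SW at lon 120°, lat 42°.
Subsquare w=22, p=15: +22·0.0833333° lon, +15·0.0416667° lat → SW at lon 121.833°, lat 42.625°.
Cell spans 0.0833333° lon × 0.0416667° lat.
south 42.6250, north 42.6667.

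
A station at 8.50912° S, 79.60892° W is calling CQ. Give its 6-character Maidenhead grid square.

Shift to the Maidenhead origin (180°W, 90°S): lon 100.3911, lat 81.4909.
Field: lon ⌊100.3911/20⌋ = 5 → F; lat ⌊81.4909/10⌋ = 8 → I.
Square: lon ⌊0.3911/2⌋ = 0; lat ⌊1.4909/1⌋ = 1.
Subsquare: lon ⌊0.3911/0.0833333⌋ = 4 → e; lat ⌊0.4909/0.0416667⌋ = 11 → l.

FI01el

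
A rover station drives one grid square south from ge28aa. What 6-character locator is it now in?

GE27ax

Latitude subsquare a = 0; −1 → -1, wraps to 23 = x, carry into square.
Latitude square 8; −1 → 7.
The longitude characters are unchanged.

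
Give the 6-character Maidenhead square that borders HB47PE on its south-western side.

Longitude subsquare p = 15; −1 → 14 = o.
Latitude subsquare e = 4; −1 → 3 = d.

HB47od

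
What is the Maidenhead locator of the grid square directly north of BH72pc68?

Latitude extended square 8; +1 → 9.
The longitude characters are unchanged.

BH72pc69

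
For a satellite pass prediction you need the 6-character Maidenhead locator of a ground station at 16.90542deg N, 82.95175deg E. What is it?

NK16lv

Shift to the Maidenhead origin (180°W, 90°S): lon 262.9518, lat 106.9054.
Field (20°×10°, letters A–R): 262.9518/20 → 13 → N, 106.9054/10 → 10 → K; chars NK.
Square (2°×1°, digits 0–9): 2.9518/2 → 1, 6.9054/1 → 6; chars 16.
Subsquare (5′×2.5′, letters a–x): 0.9518/0.0833333 → 11 → l, 0.9054/0.0416667 → 21 → v; chars lv.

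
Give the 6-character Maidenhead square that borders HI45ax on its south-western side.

HI35xw

Longitude subsquare a = 0; −1 → -1, wraps to 23 = x, carry into square.
Longitude square 4; −1 → 3.
Latitude subsquare x = 23; −1 → 22 = w.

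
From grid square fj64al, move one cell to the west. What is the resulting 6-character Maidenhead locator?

FJ54xl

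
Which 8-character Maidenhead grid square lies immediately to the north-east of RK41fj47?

Longitude extended square 4; +1 → 5.
Latitude extended square 7; +1 → 8.

RK41fj58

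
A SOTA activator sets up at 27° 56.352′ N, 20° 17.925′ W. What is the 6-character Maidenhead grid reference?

HL97uw

Offset from 180°W / 90°S: lon 159.7013°, lat 117.9392°.
Field (20°×10°, letters A–R): lon ⌊159.7013/20⌋ = 7 → H; lat ⌊117.9392/10⌋ = 11 → L.
Square (2°×1°, digits 0–9): lon ⌊19.7013/2⌋ = 9; lat ⌊7.9392/1⌋ = 7.
Subsquare (5′×2.5′, letters a–x): lon ⌊1.7013/0.0833333⌋ = 20 → u; lat ⌊0.9392/0.0416667⌋ = 22 → w.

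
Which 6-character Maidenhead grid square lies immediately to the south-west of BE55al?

Longitude subsquare a = 0; −1 → -1, wraps to 23 = x, carry into square.
Longitude square 5; −1 → 4.
Latitude subsquare l = 11; −1 → 10 = k.

BE45xk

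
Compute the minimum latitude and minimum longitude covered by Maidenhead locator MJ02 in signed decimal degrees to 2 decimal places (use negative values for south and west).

2.00, 60.00

Field M=12, J=9: +12·20° lon, +9·10° lat → SW at lon 60°, lat 0°.
Square 0, 2: +0·2° lon, +2·1° lat → SW at lon 60°, lat 2°.
latitude 2.00, longitude 60.00.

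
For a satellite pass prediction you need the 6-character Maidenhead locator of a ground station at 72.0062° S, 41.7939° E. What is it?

LB07vx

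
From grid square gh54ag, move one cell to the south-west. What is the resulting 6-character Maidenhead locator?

Longitude subsquare a = 0; −1 → -1, wraps to 23 = x, carry into square.
Longitude square 5; −1 → 4.
Latitude subsquare g = 6; −1 → 5 = f.

GH44xf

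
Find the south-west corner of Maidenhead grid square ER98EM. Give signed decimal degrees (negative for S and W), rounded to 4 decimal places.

Field E=4, R=17: +4·20° lon, +17·10° lat → SW at lon -100°, lat 80°.
Square 9, 8: +9·2° lon, +8·1° lat → SW at lon -82°, lat 88°.
Subsquare e=4, m=12: +4·0.0833333° lon, +12·0.0416667° lat → SW at lon -81.6667°, lat 88.5°.
latitude 88.5000, longitude -81.6667.

88.5000, -81.6667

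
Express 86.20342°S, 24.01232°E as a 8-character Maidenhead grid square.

KA23at11

Shift to the Maidenhead origin (180°W, 90°S): lon 204.01232, lat 3.79658.
Field: 204.01232/20 → 10 → K, 3.79658/10 → 0 → A; chars KA.
Square: 4.01232/2 → 2, 3.79658/1 → 3; chars 23.
Subsquare: 0.01232/0.0833333 → 0 → a, 0.79658/0.0416667 → 19 → t; chars at.
Extended square: 0.01232/0.00833333 → 1, 0.00491/0.00416667 → 1; chars 11.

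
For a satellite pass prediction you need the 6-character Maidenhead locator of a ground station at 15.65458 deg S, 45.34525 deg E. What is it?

LH24qi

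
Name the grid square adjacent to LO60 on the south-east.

LN79

Longitude square 6; +1 → 7.
Latitude square 0; −1 → -1, wraps to 9, carry into field.
Latitude field O = 14; −1 → 13 = N.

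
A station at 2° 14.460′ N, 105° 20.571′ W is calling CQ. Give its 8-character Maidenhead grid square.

Shift to the Maidenhead origin (180°W, 90°S): lon 74.65715, lat 92.24100.
Field (20°×10°, letters A–R): 74.65715/20 → 3 → D, 92.24100/10 → 9 → J; chars DJ.
Square (2°×1°, digits 0–9): 14.65715/2 → 7, 2.24100/1 → 2; chars 72.
Subsquare (5′×2.5′, letters a–x): 0.65715/0.0833333 → 7 → h, 0.24100/0.0416667 → 5 → f; chars hf.
Extended square (30″×15″, digits 0–9): 0.07382/0.00833333 → 8, 0.03267/0.00416667 → 7; chars 87.

DJ72hf87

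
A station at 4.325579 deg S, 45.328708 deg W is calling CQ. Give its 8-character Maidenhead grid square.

GI75iq01

Add 180° to longitude and 90° to latitude: 134.67129, 85.67442.
Field: 134.67129/20 → 6 → G, 85.67442/10 → 8 → I; chars GI.
Square: 14.67129/2 → 7, 5.67442/1 → 5; chars 75.
Subsquare: 0.67129/0.0833333 → 8 → i, 0.67442/0.0416667 → 16 → q; chars iq.
Extended square: 0.00463/0.00833333 → 0, 0.00775/0.00416667 → 1; chars 01.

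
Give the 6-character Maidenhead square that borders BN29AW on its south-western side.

BN19xv

Longitude subsquare a = 0; −1 → -1, wraps to 23 = x, carry into square.
Longitude square 2; −1 → 1.
Latitude subsquare w = 22; −1 → 21 = v.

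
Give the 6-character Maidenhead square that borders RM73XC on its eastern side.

RM83ac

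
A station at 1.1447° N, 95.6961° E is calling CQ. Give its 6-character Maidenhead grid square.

NJ71ud

Shift to the Maidenhead origin (180°W, 90°S): lon 275.6961, lat 91.1447.
Field: lon ⌊275.6961/20⌋ = 13 → N; lat ⌊91.1447/10⌋ = 9 → J.
Square: lon ⌊15.6961/2⌋ = 7; lat ⌊1.1447/1⌋ = 1.
Subsquare: lon ⌊1.6961/0.0833333⌋ = 20 → u; lat ⌊0.1447/0.0416667⌋ = 3 → d.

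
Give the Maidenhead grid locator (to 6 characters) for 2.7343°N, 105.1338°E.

OJ22nr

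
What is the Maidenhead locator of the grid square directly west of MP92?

MP82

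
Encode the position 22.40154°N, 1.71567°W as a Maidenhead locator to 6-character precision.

Add 180° to longitude and 90° to latitude: 178.2843, 112.4015.
Field (20°×10°, letters A–R): 178.2843/20 → 8 → I, 112.4015/10 → 11 → L; chars IL.
Square (2°×1°, digits 0–9): 18.2843/2 → 9, 2.4015/1 → 2; chars 92.
Subsquare (5′×2.5′, letters a–x): 0.2843/0.0833333 → 3 → d, 0.4015/0.0416667 → 9 → j; chars dj.

IL92dj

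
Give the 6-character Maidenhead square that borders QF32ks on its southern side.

Latitude subsquare s = 18; −1 → 17 = r.
The longitude characters are unchanged.

QF32kr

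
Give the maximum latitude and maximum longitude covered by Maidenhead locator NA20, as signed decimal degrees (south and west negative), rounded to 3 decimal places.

-89.000, 86.000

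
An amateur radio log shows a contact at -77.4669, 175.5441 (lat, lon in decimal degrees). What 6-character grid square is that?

Offset from 180°W / 90°S: lon 355.5441°, lat 12.5331°.
Field (20°×10°, letters A–R): lon ⌊355.5441/20⌋ = 17 → R; lat ⌊12.5331/10⌋ = 1 → B.
Square (2°×1°, digits 0–9): lon ⌊15.5441/2⌋ = 7; lat ⌊2.5331/1⌋ = 2.
Subsquare (5′×2.5′, letters a–x): lon ⌊1.5441/0.0833333⌋ = 18 → s; lat ⌊0.5331/0.0416667⌋ = 12 → m.

RB72sm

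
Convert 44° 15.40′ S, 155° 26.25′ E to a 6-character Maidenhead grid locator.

QE75rr

Offset from 180°W / 90°S: lon 335.4375°, lat 45.7433°.
Field (20°×10°, letters A–R): 335.4375/20 → 16 → Q, 45.7433/10 → 4 → E; chars QE.
Square (2°×1°, digits 0–9): 15.4375/2 → 7, 5.7433/1 → 5; chars 75.
Subsquare (5′×2.5′, letters a–x): 1.4375/0.0833333 → 17 → r, 0.7433/0.0416667 → 17 → r; chars rr.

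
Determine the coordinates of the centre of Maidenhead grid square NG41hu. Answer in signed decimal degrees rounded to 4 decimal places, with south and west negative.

-28.1458, 88.6250

Field N=13, G=6: +13·20° lon, +6·10° lat → SW at lon 80°, lat -30°.
Square 4, 1: +4·2° lon, +1·1° lat → SW at lon 88°, lat -29°.
Subsquare h=7, u=20: +7·0.0833333° lon, +20·0.0416667° lat → SW at lon 88.5833°, lat -28.1667°.
Cell spans 0.0833333° lon × 0.0416667° lat. Centre is SW corner plus half of each.
latitude -28.1458, longitude 88.6250.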